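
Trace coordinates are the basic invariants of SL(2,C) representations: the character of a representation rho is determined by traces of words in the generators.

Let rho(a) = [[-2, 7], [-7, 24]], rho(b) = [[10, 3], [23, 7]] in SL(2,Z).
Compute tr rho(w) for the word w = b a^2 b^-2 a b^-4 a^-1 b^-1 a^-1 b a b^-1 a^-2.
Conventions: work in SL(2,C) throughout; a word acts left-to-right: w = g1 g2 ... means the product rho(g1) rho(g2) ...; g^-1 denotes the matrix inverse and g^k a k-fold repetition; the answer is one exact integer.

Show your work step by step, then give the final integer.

564020871012050339046

rho(b) = [[10, 3], [23, 7]]
... * rho(a) = [[-2, 7], [-7, 24]]  ->  [[-41, 142], [-95, 329]]
... * rho(a) = [[-2, 7], [-7, 24]]  ->  [[-912, 3121], [-2113, 7231]]
... * rho(b^-1) = [[7, -3], [-23, 10]]  ->  [[-78167, 33946], [-181104, 78649]]
... * rho(b^-1) = [[7, -3], [-23, 10]]  ->  [[-1327927, 573961], [-3076655, 1329802]]
... * rho(a) = [[-2, 7], [-7, 24]]  ->  [[-1361873, 4479575], [-3155304, 10378663]]
... * rho(b^-1) = [[7, -3], [-23, 10]]  ->  [[-112563336, 48881369], [-260796377, 113252542]]
... * rho(b^-1) = [[7, -3], [-23, 10]]  ->  [[-1912214839, 826503698], [-4430383105, 1914914551]]
... * rho(b^-1) = [[7, -3], [-23, 10]]  ->  [[-32395088927, 14001681497], [-75055716408, 32440294825]]
... * rho(b^-1) = [[7, -3], [-23, 10]]  ->  [[-548804296920, 237202081751], [-1271516795831, 549570097474]]
... * rho(a^-1) = [[24, -7], [7, -2]]  ->  [[-11510888553823, 3367225914938], [-26669412417626, 7801477375869]]
... * rho(b^-1) = [[7, -3], [-23, 10]]  ->  [[-158022415920335, 68204924810849], [-366119866568369, 158023011011568]]
... * rho(a^-1) = [[24, -7], [7, -2]]  ->  [[-3315103508412097, 969747061820647], [-7680715720559880, 2246793043955447]]
... * rho(b) = [[10, 3], [23, 7]]  ->  [[-10846852662246089, -3157081092491762], [-25130917194623519, -7314595853991511]]
... * rho(a) = [[-2, 7], [-7, 24]]  ->  [[43793272971934512, -151697914855524911], [101464005367187615, -351466720858160897]]
... * rho(b^-1) = [[7, -3], [-23, 10]]  ->  [[3795604952480614537, -1648358967471052646], [8793982617308013936, -3819059224683171815]]
... * rho(a^-1) = [[24, -7], [7, -2]]  ->  [[79556006087237380366, -23272516732422196467], [184322168242610131759, -53919759871789753922]]
... * rho(a^-1) = [[24, -7], [7, -2]]  ->  [[1746436528966741753515, -510347009145817269628], [4046293718720114884762, -1182415657954691414469]]
tr = 1746436528966741753515 + -1182415657954691414469 = 564020871012050339046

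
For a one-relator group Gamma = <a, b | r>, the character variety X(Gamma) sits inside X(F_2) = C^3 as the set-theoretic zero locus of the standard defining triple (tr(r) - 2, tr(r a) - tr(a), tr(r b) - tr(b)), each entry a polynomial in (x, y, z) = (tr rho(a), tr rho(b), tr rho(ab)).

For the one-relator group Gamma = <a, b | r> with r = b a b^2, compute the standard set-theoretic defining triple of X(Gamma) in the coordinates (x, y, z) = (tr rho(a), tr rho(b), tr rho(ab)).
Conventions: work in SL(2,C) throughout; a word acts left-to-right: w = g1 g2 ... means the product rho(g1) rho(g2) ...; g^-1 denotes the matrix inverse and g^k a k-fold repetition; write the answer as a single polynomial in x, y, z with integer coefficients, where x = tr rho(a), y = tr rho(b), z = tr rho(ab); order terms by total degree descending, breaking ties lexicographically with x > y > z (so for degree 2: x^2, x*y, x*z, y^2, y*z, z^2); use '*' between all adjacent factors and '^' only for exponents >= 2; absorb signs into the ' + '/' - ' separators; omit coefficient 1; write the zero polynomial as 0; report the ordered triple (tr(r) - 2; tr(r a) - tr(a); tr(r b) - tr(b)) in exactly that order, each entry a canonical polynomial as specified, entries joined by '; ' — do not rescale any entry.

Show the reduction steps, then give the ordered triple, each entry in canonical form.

y^2*z - x*y - z - 2; y*z^2 - x*z - x - y; y^3*z - x*y^2 - 2*y*z + x - y

trace(a b^2) = trace(b) trace(a b) - trace(a)  (reduce the b square) = y*z - x
use: trace(b a b^2) = trace(b) trace(a b^2) - trace(a b)  (reduce the b square) = y^2*z - x*y - z
trace(a b a b) = trace(b a) trace(b a) - trace(1)   [split at a repeated b] = z^2 - 2
trace(a b a) = trace(a) trace(b a) - trace(b)   [square of a] = x*z - y
apply: trace(b a b^2 a) = trace(b) trace(a b a b) - trace(a b a)   [square of b] = y*z^2 - x*z - y
trace(b a b^3) = trace(b) trace(b^2 a b) - trace(b^2 a)  (reduce the b square) = y^3*z - x*y^2 - 2*y*z + x
assemble the triple (trace(r) - 2; trace(r a) - x; trace(r b) - y)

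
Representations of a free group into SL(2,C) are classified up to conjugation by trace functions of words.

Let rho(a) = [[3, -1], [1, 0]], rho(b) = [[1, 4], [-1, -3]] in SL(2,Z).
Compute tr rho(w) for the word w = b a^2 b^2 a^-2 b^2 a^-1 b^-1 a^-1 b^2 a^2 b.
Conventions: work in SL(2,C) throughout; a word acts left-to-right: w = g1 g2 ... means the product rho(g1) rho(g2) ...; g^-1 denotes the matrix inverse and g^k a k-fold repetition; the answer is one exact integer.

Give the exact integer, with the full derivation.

rho(b) = [[1, 4], [-1, -3]]
... * rho(a) = [[3, -1], [1, 0]]  ->  [[7, -1], [-6, 1]]
... * rho(a) = [[3, -1], [1, 0]]  ->  [[20, -7], [-17, 6]]
... * rho(b) = [[1, 4], [-1, -3]]  ->  [[27, 101], [-23, -86]]
... * rho(b) = [[1, 4], [-1, -3]]  ->  [[-74, -195], [63, 166]]
... * rho(a^-1) = [[0, 1], [-1, 3]]  ->  [[195, -659], [-166, 561]]
... * rho(a^-1) = [[0, 1], [-1, 3]]  ->  [[659, -1782], [-561, 1517]]
... * rho(b) = [[1, 4], [-1, -3]]  ->  [[2441, 7982], [-2078, -6795]]
... * rho(b) = [[1, 4], [-1, -3]]  ->  [[-5541, -14182], [4717, 12073]]
... * rho(a^-1) = [[0, 1], [-1, 3]]  ->  [[14182, -48087], [-12073, 40936]]
... * rho(b^-1) = [[-3, -4], [1, 1]]  ->  [[-90633, -104815], [77155, 89228]]
... * rho(a^-1) = [[0, 1], [-1, 3]]  ->  [[104815, -405078], [-89228, 344839]]
... * rho(b) = [[1, 4], [-1, -3]]  ->  [[509893, 1634494], [-434067, -1391429]]
... * rho(b) = [[1, 4], [-1, -3]]  ->  [[-1124601, -2863910], [957362, 2438019]]
... * rho(a) = [[3, -1], [1, 0]]  ->  [[-6237713, 1124601], [5310105, -957362]]
... * rho(a) = [[3, -1], [1, 0]]  ->  [[-17588538, 6237713], [14972953, -5310105]]
... * rho(b) = [[1, 4], [-1, -3]]  ->  [[-23826251, -89067291], [20283058, 75822127]]
tr = -23826251 + 75822127 = 51995876

51995876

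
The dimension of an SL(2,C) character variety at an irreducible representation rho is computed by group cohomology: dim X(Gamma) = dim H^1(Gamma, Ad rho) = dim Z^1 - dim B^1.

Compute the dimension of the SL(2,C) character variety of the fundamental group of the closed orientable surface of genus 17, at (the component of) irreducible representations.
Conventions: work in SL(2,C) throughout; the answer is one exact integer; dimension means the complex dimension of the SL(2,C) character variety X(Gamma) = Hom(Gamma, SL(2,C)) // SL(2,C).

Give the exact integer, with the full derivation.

The genus-17 surface group: 2g = 34 generators, one relator prod [a_i, b_i].
Before the relator condition, cocycle space has dim 3*34 = 102.
At an irreducible rho, H^2 = coker(d_2) vanishes (Poincare duality: H^2 is dual to H^0 = invariants = 0), so d_2 is surjective onto sl_2 and dim Z^1 = 102 - 3 = 99.
Coboundaries contribute dim B^1 = 3 (injective at irreducible rho).
Hence dim X = 99 - 3 = 96.

96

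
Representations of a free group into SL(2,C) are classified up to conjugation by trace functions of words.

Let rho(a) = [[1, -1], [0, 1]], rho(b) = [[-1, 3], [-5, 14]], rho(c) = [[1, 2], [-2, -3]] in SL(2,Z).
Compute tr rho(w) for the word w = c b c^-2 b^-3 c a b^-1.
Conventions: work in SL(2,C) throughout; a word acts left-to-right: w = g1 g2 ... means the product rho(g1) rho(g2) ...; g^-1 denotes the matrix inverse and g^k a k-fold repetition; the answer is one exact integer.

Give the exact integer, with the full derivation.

rho(c) = [[1, 2], [-2, -3]]
... * rho(b) = [[-1, 3], [-5, 14]]  ->  [[-11, 31], [17, -48]]
... * rho(c^-1) = [[-3, -2], [2, 1]]  ->  [[95, 53], [-147, -82]]
... * rho(c^-1) = [[-3, -2], [2, 1]]  ->  [[-179, -137], [277, 212]]
... * rho(b^-1) = [[14, -3], [5, -1]]  ->  [[-3191, 674], [4938, -1043]]
... * rho(b^-1) = [[14, -3], [5, -1]]  ->  [[-41304, 8899], [63917, -13771]]
... * rho(b^-1) = [[14, -3], [5, -1]]  ->  [[-533761, 115013], [825983, -177980]]
... * rho(c) = [[1, 2], [-2, -3]]  ->  [[-763787, -1412561], [1181943, 2185906]]
... * rho(a) = [[1, -1], [0, 1]]  ->  [[-763787, -648774], [1181943, 1003963]]
... * rho(b^-1) = [[14, -3], [5, -1]]  ->  [[-13936888, 2940135], [21567017, -4549792]]
tr = -13936888 + -4549792 = -18486680

-18486680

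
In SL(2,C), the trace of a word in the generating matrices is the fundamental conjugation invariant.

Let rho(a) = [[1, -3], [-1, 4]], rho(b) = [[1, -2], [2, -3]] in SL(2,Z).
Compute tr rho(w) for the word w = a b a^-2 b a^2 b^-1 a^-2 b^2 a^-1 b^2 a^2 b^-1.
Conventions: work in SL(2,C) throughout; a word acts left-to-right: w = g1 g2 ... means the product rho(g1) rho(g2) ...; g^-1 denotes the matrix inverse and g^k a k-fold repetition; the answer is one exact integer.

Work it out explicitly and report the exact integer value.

rho(a) = [[1, -3], [-1, 4]]
... * rho(b) = [[1, -2], [2, -3]]  ->  [[-5, 7], [7, -10]]
... * rho(a^-1) = [[4, 3], [1, 1]]  ->  [[-13, -8], [18, 11]]
... * rho(a^-1) = [[4, 3], [1, 1]]  ->  [[-60, -47], [83, 65]]
... * rho(b) = [[1, -2], [2, -3]]  ->  [[-154, 261], [213, -361]]
... * rho(a) = [[1, -3], [-1, 4]]  ->  [[-415, 1506], [574, -2083]]
... * rho(a) = [[1, -3], [-1, 4]]  ->  [[-1921, 7269], [2657, -10054]]
... * rho(b^-1) = [[-3, 2], [-2, 1]]  ->  [[-8775, 3427], [12137, -4740]]
... * rho(a^-1) = [[4, 3], [1, 1]]  ->  [[-31673, -22898], [43808, 31671]]
... * rho(a^-1) = [[4, 3], [1, 1]]  ->  [[-149590, -117917], [206903, 163095]]
... * rho(b) = [[1, -2], [2, -3]]  ->  [[-385424, 652931], [533093, -903091]]
... * rho(b) = [[1, -2], [2, -3]]  ->  [[920438, -1187945], [-1273089, 1643087]]
... * rho(a^-1) = [[4, 3], [1, 1]]  ->  [[2493807, 1573369], [-3449269, -2176180]]
... * rho(b) = [[1, -2], [2, -3]]  ->  [[5640545, -9707721], [-7801629, 13427078]]
... * rho(b) = [[1, -2], [2, -3]]  ->  [[-13774897, 17842073], [19052527, -24677976]]
... * rho(a) = [[1, -3], [-1, 4]]  ->  [[-31616970, 112692983], [43730503, -155869485]]
... * rho(a) = [[1, -3], [-1, 4]]  ->  [[-144309953, 545622842], [199599988, -754669449]]
... * rho(b^-1) = [[-3, 2], [-2, 1]]  ->  [[-658315825, 257002936], [910538934, -355469473]]
tr = -658315825 + -355469473 = -1013785298

-1013785298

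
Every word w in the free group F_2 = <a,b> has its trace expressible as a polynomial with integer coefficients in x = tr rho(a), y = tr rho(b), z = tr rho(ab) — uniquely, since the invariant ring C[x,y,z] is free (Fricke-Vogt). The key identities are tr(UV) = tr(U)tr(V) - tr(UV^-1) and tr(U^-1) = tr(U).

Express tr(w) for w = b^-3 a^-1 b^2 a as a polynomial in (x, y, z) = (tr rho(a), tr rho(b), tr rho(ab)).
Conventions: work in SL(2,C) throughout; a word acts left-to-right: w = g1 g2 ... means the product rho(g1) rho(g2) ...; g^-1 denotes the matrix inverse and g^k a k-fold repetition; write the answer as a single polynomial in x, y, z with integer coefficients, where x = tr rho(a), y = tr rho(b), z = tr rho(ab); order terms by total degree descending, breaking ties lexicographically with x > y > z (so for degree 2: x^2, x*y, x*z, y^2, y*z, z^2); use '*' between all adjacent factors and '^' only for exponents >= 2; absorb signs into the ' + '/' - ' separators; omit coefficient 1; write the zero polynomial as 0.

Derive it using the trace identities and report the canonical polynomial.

-x*y^4*z + x^2*y^3 + y^5 + y^3*z^2 + x*y^2*z - x^2*y - 5*y^3 - y*z^2 + 5*y

so tr(a b^-1) = tr(a) tr(b) - tr(a b)  (eliminate b^-1) = x*y - z
tr(a^2 b) = tr(a) tr(b a) - tr(b)  (reduce the a square) = x*z - y
reduce: tr(a^2) = tr(a) tr(a) - tr(1)  (reduce the a square) = x^2 - 2
tr(a b^2 a) = tr(b) tr(a^2 b) - tr(a^2)  (reduce the b square) = x*y*z - x^2 - y^2 + 2
tr(a b a b) = tr(a b) tr(a b) - tr(1)  (split on a) = z^2 - 2
so tr(a b^2 a b) = tr(b) tr(a b a b) - tr(a b a)  (reduce the b square) = y*z^2 - x*z - y
reduce: tr(b^-1 a b^2 a) = tr(a b^2 a) tr(b) - tr(a b^2 a b)  (eliminate b^-1) = x*y^2*z - x^2*y - y^3 - y*z^2 + x*z + 3*y
tr(a b^2 a b^-2) = tr(b^-1 a b^2 a) tr(b) - tr(b^-1 a b^2 a b)  (eliminate b^-1) = x*y^3*z - x^2*y^2 - y^4 - y^2*z^2 + x^2 + 4*y^2 - 2
tr(b^2 a b^-3 a) = tr(a b^2 a b^-2) tr(b) - tr(a b^2 a b^-1)  (eliminate b^-1) = x*y^4*z - x^2*y^3 - y^5 - y^3*z^2 - x*y^2*z + 2*x^2*y + 5*y^3 + y*z^2 - x*z - 5*y
tr(b^-3 a^-1 b^2 a) = tr(b^2 a b^-3) tr(a) - tr(b^2 a b^-3 a)  (eliminate a^-1) = -x*y^4*z + x^2*y^3 + y^5 + y^3*z^2 + x*y^2*z - x^2*y - 5*y^3 - y*z^2 + 5*y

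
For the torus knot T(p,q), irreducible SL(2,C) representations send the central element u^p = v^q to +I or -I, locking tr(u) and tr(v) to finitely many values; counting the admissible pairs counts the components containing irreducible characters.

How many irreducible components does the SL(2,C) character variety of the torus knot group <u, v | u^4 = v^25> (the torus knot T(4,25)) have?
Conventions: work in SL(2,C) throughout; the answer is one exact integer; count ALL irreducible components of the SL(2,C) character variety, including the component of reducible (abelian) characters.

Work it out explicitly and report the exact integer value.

37

In the torus knot group T(4,25), u^4 = v^25 is central, so an irreducible representation sends it to +I or -I (Schur).
This locks tr(u) to 2*cos(pi*alpha/4), alpha in 1..3, and tr(v) to 2*cos(pi*beta/25), beta in 1..24, on each component of irreducible characters.
u^4 = (-1)^alpha I and v^25 = (-1)^beta I must agree, so alpha and beta have equal parity.
count pairs: odd alpha (2 choices) x odd beta (12), plus even alpha (1) x even beta (12): 2*12 + 1*12 = 36.
Total: 36 irreducible-character components + 1 reducible (abelian) component = 37.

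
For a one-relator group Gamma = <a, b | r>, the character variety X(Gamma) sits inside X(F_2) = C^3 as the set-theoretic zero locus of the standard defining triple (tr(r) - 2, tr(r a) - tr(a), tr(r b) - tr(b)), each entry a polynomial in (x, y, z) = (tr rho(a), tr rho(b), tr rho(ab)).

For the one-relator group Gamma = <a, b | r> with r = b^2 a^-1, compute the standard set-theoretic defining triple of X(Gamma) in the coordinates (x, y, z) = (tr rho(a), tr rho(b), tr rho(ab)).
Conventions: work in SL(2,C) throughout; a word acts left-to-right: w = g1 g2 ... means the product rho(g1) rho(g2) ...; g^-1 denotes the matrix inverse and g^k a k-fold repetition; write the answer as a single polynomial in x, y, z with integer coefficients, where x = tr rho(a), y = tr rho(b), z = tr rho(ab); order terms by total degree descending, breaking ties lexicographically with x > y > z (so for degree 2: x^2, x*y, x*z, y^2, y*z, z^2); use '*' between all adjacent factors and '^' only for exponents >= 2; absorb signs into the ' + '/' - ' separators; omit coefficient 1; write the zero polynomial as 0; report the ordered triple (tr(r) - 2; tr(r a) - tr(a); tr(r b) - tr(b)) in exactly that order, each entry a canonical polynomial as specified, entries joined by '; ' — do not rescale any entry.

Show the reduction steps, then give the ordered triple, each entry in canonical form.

trace(b^2) = trace(b)*trace(b) - trace(1)   [square of b] = y^2 - 2
use: trace(b^2 a) = trace(b)*trace(a b) - trace(a)   [square of b] = y*z - x
trace(b^2 a^-1) = trace(b^2)*trace(a) - trace(b^2 a)   [inverse elimination on a] = x*y^2 - y*z - x
trace(b^3) = trace(b)*trace(b^2) - trace(b)   [square of b] = y^3 - 3*y
apply: trace(b^3 a) = trace(b)*trace(a b^2) - trace(a b)   [square of b] = y^2*z - x*y - z
apply: trace(b^2 a^-1 b) = trace(b^3)*trace(a) - trace(b^3 a)   [inverse elimination on a] = x*y^3 - y^2*z - 2*x*y + z
assemble the triple (trace(r) - 2; trace(r a) - x; trace(r b) - y)

x*y^2 - y*z - x - 2; y^2 - x - 2; x*y^3 - y^2*z - 2*x*y - y + z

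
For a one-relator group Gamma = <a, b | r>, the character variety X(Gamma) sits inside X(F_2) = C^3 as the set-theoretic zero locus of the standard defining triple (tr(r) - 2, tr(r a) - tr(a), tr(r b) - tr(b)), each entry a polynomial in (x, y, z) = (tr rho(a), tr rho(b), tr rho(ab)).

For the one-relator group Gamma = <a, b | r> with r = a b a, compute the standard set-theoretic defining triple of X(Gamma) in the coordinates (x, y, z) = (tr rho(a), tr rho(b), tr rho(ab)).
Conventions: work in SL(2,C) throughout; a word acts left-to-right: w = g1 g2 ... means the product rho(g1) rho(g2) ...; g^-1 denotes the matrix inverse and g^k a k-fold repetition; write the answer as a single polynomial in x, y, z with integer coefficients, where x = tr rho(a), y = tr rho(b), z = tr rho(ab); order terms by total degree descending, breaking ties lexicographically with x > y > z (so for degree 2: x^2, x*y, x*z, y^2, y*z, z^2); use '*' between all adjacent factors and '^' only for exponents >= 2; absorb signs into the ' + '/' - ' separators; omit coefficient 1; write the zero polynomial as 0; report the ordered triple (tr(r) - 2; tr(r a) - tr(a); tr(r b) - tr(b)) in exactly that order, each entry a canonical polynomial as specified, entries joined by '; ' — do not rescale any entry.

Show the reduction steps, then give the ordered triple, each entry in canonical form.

x*z - y - 2; x^2*z - x*y - x - z; z^2 - y - 2

reduce: tr(a b a) = tr(a) tr(b a) - tr(b)   [square of a] = x*z - y
so tr(a b a^2) = tr(a) tr(b a^2) - tr(b a)   [square of a] = x^2*z - x*y - z
tr(a b a b) = tr(a b) tr(a b) - tr(1)   [split at repeated a] = z^2 - 2
assemble the triple (tr(r) - 2; tr(r a) - x; tr(r b) - y)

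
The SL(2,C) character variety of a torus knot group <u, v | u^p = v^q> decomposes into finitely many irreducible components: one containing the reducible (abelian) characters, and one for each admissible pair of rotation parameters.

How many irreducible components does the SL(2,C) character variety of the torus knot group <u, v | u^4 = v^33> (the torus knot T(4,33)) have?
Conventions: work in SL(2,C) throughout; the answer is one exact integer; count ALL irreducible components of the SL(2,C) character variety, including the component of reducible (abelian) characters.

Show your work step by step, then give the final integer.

49

Gamma = < u, v | u^4 = v^33 > (torus knot T(4,33)); the central element u^4 = v^33 acts as +I or -I in any irreducible SL(2,C) representation.
On an irreducible component, tr(u) is locked at 2*cos(pi*alpha/4) for some alpha in 1..3, and tr(v) at 2*cos(pi*beta/33) for some beta in 1..32.
The two central values (-1)^alpha I and (-1)^beta I must be the same matrix, so alpha and beta share a parity.
Enumerate parity-matched pairs: 2*16 odd-odd plus 1*16 even-even gives 48.
components with irreducible characters: 48; plus the single component of reducible (abelian) characters: total 49.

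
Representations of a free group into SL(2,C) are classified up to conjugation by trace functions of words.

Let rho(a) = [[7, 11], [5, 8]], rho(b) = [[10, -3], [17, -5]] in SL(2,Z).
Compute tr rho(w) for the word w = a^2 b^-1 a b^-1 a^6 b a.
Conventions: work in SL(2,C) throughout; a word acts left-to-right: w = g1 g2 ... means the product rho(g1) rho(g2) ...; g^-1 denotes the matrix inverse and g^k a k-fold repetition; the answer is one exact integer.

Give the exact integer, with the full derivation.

rho(a) = [[7, 11], [5, 8]]
... * rho(a) = [[7, 11], [5, 8]]  ->  [[104, 165], [75, 119]]
... * rho(b^-1) = [[-5, 3], [-17, 10]]  ->  [[-3325, 1962], [-2398, 1415]]
... * rho(a) = [[7, 11], [5, 8]]  ->  [[-13465, -20879], [-9711, -15058]]
... * rho(b^-1) = [[-5, 3], [-17, 10]]  ->  [[422268, -249185], [304541, -179713]]
... * rho(a) = [[7, 11], [5, 8]]  ->  [[1709951, 2651468], [1233222, 1912247]]
... * rho(a) = [[7, 11], [5, 8]]  ->  [[25226997, 40021205], [18193789, 28863418]]
... * rho(a) = [[7, 11], [5, 8]]  ->  [[376695004, 597666607], [271673613, 431039023]]
... * rho(a) = [[7, 11], [5, 8]]  ->  [[5625198063, 8924977900], [4056910406, 6436721927]]
... * rho(a) = [[7, 11], [5, 8]]  ->  [[84001275941, 133277001893], [60581982477, 96119789882]]
... * rho(a) = [[7, 11], [5, 8]]  ->  [[1254393941052, 1990230050495], [904672826749, 1435360126303]]
... * rho(b) = [[10, -3], [17, -5]]  ->  [[46377850268935, -13714332075631], [33447850414641, -9890819111762]]
... * rho(a) = [[7, 11], [5, 8]]  ->  [[256073291504390, 400441696353237], [184680857343677, 288799801666955]]
tr = 256073291504390 + 288799801666955 = 544873093171345

544873093171345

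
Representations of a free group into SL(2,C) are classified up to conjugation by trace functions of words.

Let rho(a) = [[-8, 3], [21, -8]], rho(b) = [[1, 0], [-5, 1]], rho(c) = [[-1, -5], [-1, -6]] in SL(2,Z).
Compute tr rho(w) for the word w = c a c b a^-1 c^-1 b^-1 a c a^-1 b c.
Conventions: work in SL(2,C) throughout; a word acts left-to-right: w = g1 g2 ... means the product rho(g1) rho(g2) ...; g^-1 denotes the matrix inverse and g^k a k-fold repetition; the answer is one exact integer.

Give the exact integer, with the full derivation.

rho(c) = [[-1, -5], [-1, -6]]
... * rho(a) = [[-8, 3], [21, -8]]  ->  [[-97, 37], [-118, 45]]
... * rho(c) = [[-1, -5], [-1, -6]]  ->  [[60, 263], [73, 320]]
... * rho(b) = [[1, 0], [-5, 1]]  ->  [[-1255, 263], [-1527, 320]]
... * rho(a^-1) = [[-8, -3], [-21, -8]]  ->  [[4517, 1661], [5496, 2021]]
... * rho(c^-1) = [[-6, 5], [1, -1]]  ->  [[-25441, 20924], [-30955, 25459]]
... * rho(b^-1) = [[1, 0], [5, 1]]  ->  [[79179, 20924], [96340, 25459]]
... * rho(a) = [[-8, 3], [21, -8]]  ->  [[-194028, 70145], [-236081, 85348]]
... * rho(c) = [[-1, -5], [-1, -6]]  ->  [[123883, 549270], [150733, 668317]]
... * rho(a^-1) = [[-8, -3], [-21, -8]]  ->  [[-12525734, -4765809], [-15240521, -5798735]]
... * rho(b) = [[1, 0], [-5, 1]]  ->  [[11303311, -4765809], [13753154, -5798735]]
... * rho(c) = [[-1, -5], [-1, -6]]  ->  [[-6537502, -27921701], [-7954419, -33973360]]
tr = -6537502 + -33973360 = -40510862

-40510862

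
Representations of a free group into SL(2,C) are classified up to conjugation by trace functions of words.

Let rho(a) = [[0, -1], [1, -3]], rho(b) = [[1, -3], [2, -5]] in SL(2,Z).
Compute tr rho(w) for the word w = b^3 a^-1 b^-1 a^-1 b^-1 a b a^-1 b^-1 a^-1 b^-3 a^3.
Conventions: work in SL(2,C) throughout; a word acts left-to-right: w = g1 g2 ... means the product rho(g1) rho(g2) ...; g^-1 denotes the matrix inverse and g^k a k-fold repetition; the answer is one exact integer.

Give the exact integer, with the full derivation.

rho(b) = [[1, -3], [2, -5]]
... * rho(b) = [[1, -3], [2, -5]]  ->  [[-5, 12], [-8, 19]]
... * rho(b) = [[1, -3], [2, -5]]  ->  [[19, -45], [30, -71]]
... * rho(a^-1) = [[-3, 1], [-1, 0]]  ->  [[-12, 19], [-19, 30]]
... * rho(b^-1) = [[-5, 3], [-2, 1]]  ->  [[22, -17], [35, -27]]
... * rho(a^-1) = [[-3, 1], [-1, 0]]  ->  [[-49, 22], [-78, 35]]
... * rho(b^-1) = [[-5, 3], [-2, 1]]  ->  [[201, -125], [320, -199]]
... * rho(a) = [[0, -1], [1, -3]]  ->  [[-125, 174], [-199, 277]]
... * rho(b) = [[1, -3], [2, -5]]  ->  [[223, -495], [355, -788]]
... * rho(a^-1) = [[-3, 1], [-1, 0]]  ->  [[-174, 223], [-277, 355]]
... * rho(b^-1) = [[-5, 3], [-2, 1]]  ->  [[424, -299], [675, -476]]
... * rho(a^-1) = [[-3, 1], [-1, 0]]  ->  [[-973, 424], [-1549, 675]]
... * rho(b^-1) = [[-5, 3], [-2, 1]]  ->  [[4017, -2495], [6395, -3972]]
... * rho(b^-1) = [[-5, 3], [-2, 1]]  ->  [[-15095, 9556], [-24031, 15213]]
... * rho(b^-1) = [[-5, 3], [-2, 1]]  ->  [[56363, -35729], [89729, -56880]]
... * rho(a) = [[0, -1], [1, -3]]  ->  [[-35729, 50824], [-56880, 80911]]
... * rho(a) = [[0, -1], [1, -3]]  ->  [[50824, -116743], [80911, -185853]]
... * rho(a) = [[0, -1], [1, -3]]  ->  [[-116743, 299405], [-185853, 476648]]
tr = -116743 + 476648 = 359905

359905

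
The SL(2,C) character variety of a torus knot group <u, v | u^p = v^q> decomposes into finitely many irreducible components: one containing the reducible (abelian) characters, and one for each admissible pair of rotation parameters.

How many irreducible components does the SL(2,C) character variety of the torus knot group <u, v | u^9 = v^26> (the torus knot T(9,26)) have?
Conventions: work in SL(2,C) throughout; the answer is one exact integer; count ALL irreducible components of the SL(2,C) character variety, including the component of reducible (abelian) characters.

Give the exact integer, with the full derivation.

101

Gamma = < u, v | u^9 = v^26 > (torus knot T(9,26)); the central element u^9 = v^26 acts as +I or -I in any irreducible SL(2,C) representation.
On an irreducible component, tr(u) is locked at 2*cos(pi*alpha/9) for some alpha in 1..8, and tr(v) at 2*cos(pi*beta/26) for some beta in 1..25.
The two central values (-1)^alpha I and (-1)^beta I must be the same matrix, so alpha and beta share a parity.
Counting: 4 odd alphas x 13 odd betas + 4 even alphas x 12 even betas = 52 + 48 = 100.
That is 100 components of irreducible characters, and with the reducible (abelian) component the total is 101.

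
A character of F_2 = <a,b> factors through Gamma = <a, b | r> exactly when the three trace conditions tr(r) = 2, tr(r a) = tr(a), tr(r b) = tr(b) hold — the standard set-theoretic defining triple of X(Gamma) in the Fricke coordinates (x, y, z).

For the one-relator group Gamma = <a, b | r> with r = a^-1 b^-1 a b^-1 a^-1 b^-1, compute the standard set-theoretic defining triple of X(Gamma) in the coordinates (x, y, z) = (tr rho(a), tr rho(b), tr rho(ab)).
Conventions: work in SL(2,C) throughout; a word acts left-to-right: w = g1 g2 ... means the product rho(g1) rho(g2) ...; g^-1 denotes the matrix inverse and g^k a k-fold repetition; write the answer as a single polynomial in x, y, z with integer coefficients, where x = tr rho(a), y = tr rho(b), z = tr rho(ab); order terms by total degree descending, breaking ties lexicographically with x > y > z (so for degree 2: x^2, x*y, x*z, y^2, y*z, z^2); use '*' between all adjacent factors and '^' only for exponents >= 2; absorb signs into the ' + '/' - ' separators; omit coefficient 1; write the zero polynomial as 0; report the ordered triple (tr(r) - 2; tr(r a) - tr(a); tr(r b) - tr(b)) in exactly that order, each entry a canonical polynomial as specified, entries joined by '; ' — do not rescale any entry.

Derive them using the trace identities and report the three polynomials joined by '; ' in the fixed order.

and tr(b^-1 a) = tr(a) * tr(b) - tr(a b)   [inverse elimination on b] = x*y - z
and tr(b^-1 a b^-1) = tr(b^-1 a) * tr(b) - tr(b^-1 a b)   [inverse elimination on b] = x*y^2 - y*z - x
tr(a^2) = tr(a) * tr(a) - tr(1)   [square of a] = x^2 - 2
next, tr(a^2 b) = tr(a) * tr(b a) - tr(b)   [square of a] = x*z - y
next, tr(a b^-1 a) = tr(a^2) * tr(b) - tr(a^2 b)   [inverse elimination on b] = x^2*y - x*z - y
and tr(a b a b) = tr(b a) * tr(b a) - tr(1)   [split at a repeated b] = z^2 - 2
next, tr(a b^-1 a b) = tr(a b a) * tr(b) - tr(a b a b)   [inverse elimination on b] = x*y*z - y^2 - z^2 + 2
tr(b^-1 a b^-1 a) = tr(a b^-1 a) * tr(b) - tr(a b^-1 a b)   [inverse elimination on b] = x^2*y^2 - 2*x*y*z + z^2 - 2
tr(a^-1 b^-1 a b^-1) = tr(b^-1 a b^-1) * tr(a) - tr(b^-1 a b^-1 a)   [inverse elimination on a] = x*y*z - x^2 - z^2 + 2
and tr(a^-1 b^-1 a b^-1 a^-1) = tr(a^-1 b^-1 a b^-1) * tr(a) - tr(a^-1 b^-1 a b^-1 a)   [inverse elimination on a] = x^2*y*z - x^3 - x*y^2 - x*z^2 + y*z + 3*x
and tr(a^2 b a) = tr(a) * tr(b a^2) - tr(b a)   [square of a] = x^2*z - x*y - z
tr(b a b) = tr(b) * tr(a b) - tr(a)   [square of b] = y*z - x
and tr(a^2 b a b) = tr(a) * tr(b a b a) - tr(b a b)   [square of a] = x*z^2 - y*z - x
next, tr(a b a b^-1 a) = tr(a^2 b a) * tr(b) - tr(a^2 b a b)   [inverse elimination on b] = x^2*y*z - x*y^2 - x*z^2 + x
tr(a b a b a b) = tr(b a b a) * tr(b a) - tr(a b)   [split at a repeated b] = z^3 - 3*z
and tr(a b a b^-1 a b) = tr(a b a b a) * tr(b) - tr(a b a b a b)   [inverse elimination on b] = x*y*z^2 - y^2*z - z^3 - x*y + 3*z
next, tr(b^-1 a b^-1 a b a) = tr(a b a b^-1 a) * tr(b) - tr(a b a b^-1 a b)   [inverse elimination on b] = x^2*y^2*z - x*y^3 - 2*x*y*z^2 + y^2*z + z^3 + 2*x*y - 3*z
tr(b a^-1 b^-1 a b^-1 a) = tr(b^-1 a b^-1 a b) * tr(a) - tr(b^-1 a b^-1 a b a)   [inverse elimination on a] = -x^2*y^2*z + x^3*y + x*y^3 + 2*x*y*z^2 - x^2*z - y^2*z - z^3 - 3*x*y + 3*z
tr(a^-1 b^-1 a b^-1 a^-1 b) = tr(b a^-1 b^-1 a b^-1) * tr(a) - tr(b a^-1 b^-1 a b^-1 a)   [inverse elimination on a] = x^2*y^2*z - x^3*y - x*y^3 - 2*x*y*z^2 + x^2*z + y^2*z + z^3 + 4*x*y - 3*z
and tr(a^-1 b^-1 a b^-1 a^-1 b^-1) = tr(a^-1 b^-1 a b^-1 a^-1) * tr(b) - tr(a^-1 b^-1 a b^-1 a^-1 b)   [inverse elimination on b] = x*y*z^2 - x^2*z - z^3 - x*y + 3*z
next, tr(b^-1 a b^-1 a^-1 b^-1) = tr(b^-1 a b^-1 a^-1) * tr(b) - tr(b^-1 a b^-1 a^-1 b) = x*y^2*z - x^2*y - y*z^2 + y
assemble the triple (tr(r) - 2; tr(r a) - x; tr(r b) - y)

x*y*z^2 - x^2*z - z^3 - x*y + 3*z - 2; x*y^2*z - x^2*y - y*z^2 - x + y; x^2*y*z - x^3 - x*y^2 - x*z^2 + y*z + 3*x - y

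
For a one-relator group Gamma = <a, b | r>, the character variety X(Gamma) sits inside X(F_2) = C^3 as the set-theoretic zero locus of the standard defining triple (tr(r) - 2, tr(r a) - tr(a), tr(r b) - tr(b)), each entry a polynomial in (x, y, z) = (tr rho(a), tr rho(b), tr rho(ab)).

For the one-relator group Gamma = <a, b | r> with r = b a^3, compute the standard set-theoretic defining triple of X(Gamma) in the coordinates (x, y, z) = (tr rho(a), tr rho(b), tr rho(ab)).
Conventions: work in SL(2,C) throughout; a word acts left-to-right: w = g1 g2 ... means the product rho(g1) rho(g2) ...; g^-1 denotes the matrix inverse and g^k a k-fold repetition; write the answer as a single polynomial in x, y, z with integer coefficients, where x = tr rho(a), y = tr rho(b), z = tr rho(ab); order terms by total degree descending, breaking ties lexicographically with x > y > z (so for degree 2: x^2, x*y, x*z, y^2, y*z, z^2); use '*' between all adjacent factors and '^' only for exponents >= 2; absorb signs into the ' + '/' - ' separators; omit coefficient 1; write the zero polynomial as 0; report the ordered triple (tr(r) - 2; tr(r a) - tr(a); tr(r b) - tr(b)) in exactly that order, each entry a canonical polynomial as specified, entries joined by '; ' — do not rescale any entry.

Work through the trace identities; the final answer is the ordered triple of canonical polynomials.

trace(a b a) = trace(a) trace(b a) - trace(b)   [square of a] = x*z - y
use: trace(b a^3) = trace(a) trace(a b a) - trace(a b)   [square of a] = x^2*z - x*y - z
use: trace(b a^4) = trace(a) trace(a^2 b a) - trace(a^2 b)  (reduce the a square) = x^3*z - x^2*y - 2*x*z + y
trace(a^2) = trace(a) trace(a) - trace(1)   [square of a] = x^2 - 2
trace(a b^2 a) = trace(b) trace(a^2 b) - trace(a^2)   [square of b] = x*y*z - x^2 - y^2 + 2
trace(a b^2) = trace(b) trace(a b) - trace(a)   [square of b] = y*z - x
trace(b a^3 b) = trace(a) trace(a b^2 a) - trace(a b^2)   [square of a] = x^2*y*z - x^3 - x*y^2 - y*z + 3*x
assemble the triple (trace(r) - 2; trace(r a) - x; trace(r b) - y)

x^2*z - x*y - z - 2; x^3*z - x^2*y - 2*x*z - x + y; x^2*y*z - x^3 - x*y^2 - y*z + 3*x - y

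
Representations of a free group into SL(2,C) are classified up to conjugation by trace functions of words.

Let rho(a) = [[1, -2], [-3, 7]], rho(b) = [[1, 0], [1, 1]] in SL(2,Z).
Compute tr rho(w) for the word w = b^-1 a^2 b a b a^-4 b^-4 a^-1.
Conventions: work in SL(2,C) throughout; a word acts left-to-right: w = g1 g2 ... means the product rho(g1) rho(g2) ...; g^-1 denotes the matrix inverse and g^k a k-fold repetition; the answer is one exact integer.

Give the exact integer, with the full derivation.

36302

rho(b^-1) = [[1, 0], [-1, 1]]
... * rho(a) = [[1, -2], [-3, 7]]  ->  [[1, -2], [-4, 9]]
... * rho(a) = [[1, -2], [-3, 7]]  ->  [[7, -16], [-31, 71]]
... * rho(b) = [[1, 0], [1, 1]]  ->  [[-9, -16], [40, 71]]
... * rho(a) = [[1, -2], [-3, 7]]  ->  [[39, -94], [-173, 417]]
... * rho(b) = [[1, 0], [1, 1]]  ->  [[-55, -94], [244, 417]]
... * rho(a^-1) = [[7, 2], [3, 1]]  ->  [[-667, -204], [2959, 905]]
... * rho(a^-1) = [[7, 2], [3, 1]]  ->  [[-5281, -1538], [23428, 6823]]
... * rho(a^-1) = [[7, 2], [3, 1]]  ->  [[-41581, -12100], [184465, 53679]]
... * rho(a^-1) = [[7, 2], [3, 1]]  ->  [[-327367, -95262], [1452292, 422609]]
... * rho(b^-1) = [[1, 0], [-1, 1]]  ->  [[-232105, -95262], [1029683, 422609]]
... * rho(b^-1) = [[1, 0], [-1, 1]]  ->  [[-136843, -95262], [607074, 422609]]
... * rho(b^-1) = [[1, 0], [-1, 1]]  ->  [[-41581, -95262], [184465, 422609]]
... * rho(b^-1) = [[1, 0], [-1, 1]]  ->  [[53681, -95262], [-238144, 422609]]
... * rho(a^-1) = [[7, 2], [3, 1]]  ->  [[89981, 12100], [-399181, -53679]]
tr = 89981 + -53679 = 36302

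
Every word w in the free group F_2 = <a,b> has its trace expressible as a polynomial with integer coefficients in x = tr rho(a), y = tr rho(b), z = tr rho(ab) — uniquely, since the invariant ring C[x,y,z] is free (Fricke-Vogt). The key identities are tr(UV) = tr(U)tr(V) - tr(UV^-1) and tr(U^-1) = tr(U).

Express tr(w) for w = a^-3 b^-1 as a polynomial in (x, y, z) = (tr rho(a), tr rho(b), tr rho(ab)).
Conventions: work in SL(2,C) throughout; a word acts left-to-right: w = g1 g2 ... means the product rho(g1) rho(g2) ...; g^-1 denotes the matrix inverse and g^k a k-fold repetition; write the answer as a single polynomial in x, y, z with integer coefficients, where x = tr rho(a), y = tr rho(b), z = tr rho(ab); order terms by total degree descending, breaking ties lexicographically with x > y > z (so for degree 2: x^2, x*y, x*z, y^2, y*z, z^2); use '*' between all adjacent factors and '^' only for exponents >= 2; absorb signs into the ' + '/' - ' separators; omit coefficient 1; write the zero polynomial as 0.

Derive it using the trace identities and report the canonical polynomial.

x^2*z - x*y - z

trace(a^-1) = trace(a) = x
trace(a^-2) = trace(a^-1) trace(a) - trace(1) = x^2 - 2
trace(b a^-1) = trace(b) trace(a) - trace(b a) = x*y - z
trace(a^-2 b) = trace(b a^-1) trace(a) - trace(b) = x^2*y - x*z - y
trace(a^-1 b^-1 a^-1) = trace(a^-2) trace(b) - trace(a^-2 b) = x*z - y
trace(a^-3 b^-1) = trace(a^-1 b^-1 a^-1) trace(a) - trace(a^-1 b^-1) = x^2*z - x*y - z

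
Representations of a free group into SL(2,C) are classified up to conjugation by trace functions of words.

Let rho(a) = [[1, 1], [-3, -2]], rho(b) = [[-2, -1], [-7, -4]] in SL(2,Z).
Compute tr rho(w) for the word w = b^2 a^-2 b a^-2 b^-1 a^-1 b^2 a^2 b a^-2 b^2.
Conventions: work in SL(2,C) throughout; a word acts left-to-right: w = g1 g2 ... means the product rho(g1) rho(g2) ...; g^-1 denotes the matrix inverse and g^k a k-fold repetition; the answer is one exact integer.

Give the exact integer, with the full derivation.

rho(b) = [[-2, -1], [-7, -4]]
... * rho(b) = [[-2, -1], [-7, -4]]  ->  [[11, 6], [42, 23]]
... * rho(a^-1) = [[-2, -1], [3, 1]]  ->  [[-4, -5], [-15, -19]]
... * rho(a^-1) = [[-2, -1], [3, 1]]  ->  [[-7, -1], [-27, -4]]
... * rho(b) = [[-2, -1], [-7, -4]]  ->  [[21, 11], [82, 43]]
... * rho(a^-1) = [[-2, -1], [3, 1]]  ->  [[-9, -10], [-35, -39]]
... * rho(a^-1) = [[-2, -1], [3, 1]]  ->  [[-12, -1], [-47, -4]]
... * rho(b^-1) = [[-4, 1], [7, -2]]  ->  [[41, -10], [160, -39]]
... * rho(a^-1) = [[-2, -1], [3, 1]]  ->  [[-112, -51], [-437, -199]]
... * rho(b) = [[-2, -1], [-7, -4]]  ->  [[581, 316], [2267, 1233]]
... * rho(b) = [[-2, -1], [-7, -4]]  ->  [[-3374, -1845], [-13165, -7199]]
... * rho(a) = [[1, 1], [-3, -2]]  ->  [[2161, 316], [8432, 1233]]
... * rho(a) = [[1, 1], [-3, -2]]  ->  [[1213, 1529], [4733, 5966]]
... * rho(b) = [[-2, -1], [-7, -4]]  ->  [[-13129, -7329], [-51228, -28597]]
... * rho(a^-1) = [[-2, -1], [3, 1]]  ->  [[4271, 5800], [16665, 22631]]
... * rho(a^-1) = [[-2, -1], [3, 1]]  ->  [[8858, 1529], [34563, 5966]]
... * rho(b) = [[-2, -1], [-7, -4]]  ->  [[-28419, -14974], [-110888, -58427]]
... * rho(b) = [[-2, -1], [-7, -4]]  ->  [[161656, 88315], [630765, 344596]]
tr = 161656 + 344596 = 506252

506252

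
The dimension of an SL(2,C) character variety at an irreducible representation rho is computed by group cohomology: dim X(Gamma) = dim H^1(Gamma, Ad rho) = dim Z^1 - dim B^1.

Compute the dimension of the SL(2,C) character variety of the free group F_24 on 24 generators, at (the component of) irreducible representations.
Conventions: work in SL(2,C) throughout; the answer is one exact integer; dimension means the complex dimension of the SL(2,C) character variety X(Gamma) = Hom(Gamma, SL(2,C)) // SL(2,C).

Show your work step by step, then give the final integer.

Gamma = F_24 has 24 generators and no relators.
A cocycle picks one sl_2 vector per generator freely, giving dim Z^1 = 3*24 = 72.
Irreducibility makes the coboundary map sl_2 -> Z^1 injective (trivial centralizer), so dim B^1 = 3.
Therefore dim X = 72 - 3 = 69.

69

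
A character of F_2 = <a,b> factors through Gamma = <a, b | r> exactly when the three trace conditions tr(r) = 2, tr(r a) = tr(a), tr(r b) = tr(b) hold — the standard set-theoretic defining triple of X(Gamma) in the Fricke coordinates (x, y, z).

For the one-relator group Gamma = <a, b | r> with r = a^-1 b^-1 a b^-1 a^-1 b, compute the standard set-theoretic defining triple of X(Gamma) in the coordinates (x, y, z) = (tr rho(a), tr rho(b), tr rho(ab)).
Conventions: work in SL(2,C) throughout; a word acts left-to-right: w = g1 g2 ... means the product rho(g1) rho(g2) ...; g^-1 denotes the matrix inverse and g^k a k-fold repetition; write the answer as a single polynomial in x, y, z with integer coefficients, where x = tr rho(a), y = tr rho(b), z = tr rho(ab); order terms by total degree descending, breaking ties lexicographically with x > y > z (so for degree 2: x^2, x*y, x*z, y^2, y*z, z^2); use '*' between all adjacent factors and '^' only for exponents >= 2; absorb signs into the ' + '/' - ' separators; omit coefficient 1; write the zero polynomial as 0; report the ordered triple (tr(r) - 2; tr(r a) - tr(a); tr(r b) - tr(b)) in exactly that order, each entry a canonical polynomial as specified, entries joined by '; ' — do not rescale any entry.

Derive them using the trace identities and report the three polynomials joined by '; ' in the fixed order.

x^2*y^2*z - x^3*y - x*y^3 - 2*x*y*z^2 + x^2*z + y^2*z + z^3 + 4*x*y - 3*z - 2; -x + y; x^2*y^3*z - x^3*y^2 - x*y^4 - 2*x*y^2*z^2 + y^3*z + y*z^3 + x^3 + 5*x*y^2 + x*z^2 - 4*y*z - 3*x - y

and trace(a^-1) = trace(a) = x
trace(a^2 b) = trace(a) * trace(b a) - trace(b) = x*z - y
trace(a^2) = trace(a) * trace(a) - trace(1) = x^2 - 2
and trace(a b^2 a) = trace(b) * trace(a^2 b) - trace(a^2) = x*y*z - x^2 - y^2 + 2
and trace(a b a b) = trace(b a) * trace(b a) - trace(1) = z^2 - 2
trace(a b^2 a b) = trace(b) * trace(a b a b) - trace(a b a) = y*z^2 - x*z - y
trace(b^-1 a b^2 a) = trace(a b^2 a) * trace(b) - trace(a b^2 a b) = x*y^2*z - x^2*y - y^3 - y*z^2 + x*z + 3*y
trace(b a^-1 b^-1 a b) = trace(b^-1 a b^2) * trace(a) - trace(b^-1 a b^2 a) = -x*y^2*z + x^2*y + y^3 + y*z^2 - 3*y
next, trace(b a b) = trace(b) * trace(a b) - trace(a) = y*z - x
next, trace(a b a b a) = trace(a) * trace(b a b a) - trace(b a b) = x*z^2 - y*z - x
and trace(a b a b a b) = trace(b a) * trace(b a b a) - trace(b^-1 a^-1) = z^3 - 3*z
trace(b^-1 a b a b a) = trace(a b a b a) * trace(b) - trace(a b a b a b) = x*y*z^2 - y^2*z - z^3 - x*y + 3*z
trace(b a^-1 b^-1 a b a) = trace(b^-1 a b a b) * trace(a) - trace(b^-1 a b a b a) = -x*y*z^2 + x^2*z + y^2*z + z^3 - 3*z
trace(a^-1 b a^-1 b^-1 a b) = trace(b a^-1 b^-1 a b) * trace(a) - trace(b a^-1 b^-1 a b a) = -x^2*y^2*z + x^3*y + x*y^3 + 2*x*y*z^2 - x^2*z - y^2*z - z^3 - 3*x*y + 3*z
and trace(a^-1 b^-1 a b^-1 a^-1 b) = trace(a^-1 b a^-1 b^-1 a) * trace(b) - trace(a^-1 b a^-1 b^-1 a b) = x^2*y^2*z - x^3*y - x*y^3 - 2*x*y*z^2 + x^2*z + y^2*z + z^3 + 4*x*y - 3*z
and trace(b a^-1) = trace(b) * trace(a) - trace(b a) = x*y - z
trace(a b a^-1 b) = trace(b a b) * trace(a) - trace(b a b a) = x*y*z - x^2 - z^2 + 2
trace(a b^3 a) = trace(b) * trace(b a^2 b) - trace(b a^2) = x*y^2*z - x^2*y - y^3 - x*z + 3*y
trace(a b^3 a b) = trace(b) * trace(b a b a b) - trace(b a b a) = y^2*z^2 - x*y*z - y^2 - z^2 + 2
trace(b^2 a b^-1 a b) = trace(a b^3 a) * trace(b) - trace(a b^3 a b) = x*y^3*z - x^2*y^2 - y^4 - y^2*z^2 + 4*y^2 + z^2 - 2
and trace(a^2 b a) = trace(a) * trace(b a^2) - trace(b a) = x^2*z - x*y - z
next, trace(a b a b^2 a) = trace(b) * trace(a^2 b a b) - trace(a^2 b a) = x*y*z^2 - x^2*z - y^2*z + z
next, trace(a b a b^2 a b) = trace(b) * trace(a b a b a b) - trace(a b a b a) = y*z^3 - x*z^2 - 2*y*z + x
and trace(b^2 a b^-1 a b a) = trace(a b a b^2 a) * trace(b) - trace(a b a b^2 a b) = x*y^2*z^2 - x^2*y*z - y^3*z - y*z^3 + x*z^2 + 3*y*z - x
next, trace(b^-1 a b a^-1 b^2 a) = trace(b^2 a b^-1 a b) * trace(a) - trace(b^2 a b^-1 a b a) = x^2*y^3*z - x^3*y^2 - x*y^4 - 2*x*y^2*z^2 + x^2*y*z + y^3*z + y*z^3 + 4*x*y^2 - 3*y*z - x
and trace(a^-1 b^2 a^-1 b^-1 a b) = trace(b^-1 a b a^-1 b^2) * trace(a) - trace(b^-1 a b a^-1 b^2 a) = -x^2*y^3*z + x^3*y^2 + x*y^4 + 2*x*y^2*z^2 - y^3*z - y*z^3 - x^3 - 4*x*y^2 - x*z^2 + 3*y*z + 3*x
and trace(a^-1 b^-1 a b^-1 a^-1 b^2) = trace(a^-1 b^2 a^-1 b^-1 a) * trace(b) - trace(a^-1 b^2 a^-1 b^-1 a b) = x^2*y^3*z - x^3*y^2 - x*y^4 - 2*x*y^2*z^2 + y^3*z + y*z^3 + x^3 + 5*x*y^2 + x*z^2 - 4*y*z - 3*x
assemble the triple (trace(r) - 2; trace(r a) - x; trace(r b) - y)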